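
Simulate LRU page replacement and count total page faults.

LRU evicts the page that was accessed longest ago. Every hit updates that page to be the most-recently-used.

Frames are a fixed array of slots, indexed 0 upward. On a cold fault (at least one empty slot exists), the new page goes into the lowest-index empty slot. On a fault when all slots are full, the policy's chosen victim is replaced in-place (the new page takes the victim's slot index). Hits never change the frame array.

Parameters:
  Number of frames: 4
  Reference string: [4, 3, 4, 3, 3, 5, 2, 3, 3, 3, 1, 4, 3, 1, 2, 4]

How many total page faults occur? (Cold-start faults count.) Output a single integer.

Step 0: ref 4 → FAULT, frames=[4,-,-,-]
Step 1: ref 3 → FAULT, frames=[4,3,-,-]
Step 2: ref 4 → HIT, frames=[4,3,-,-]
Step 3: ref 3 → HIT, frames=[4,3,-,-]
Step 4: ref 3 → HIT, frames=[4,3,-,-]
Step 5: ref 5 → FAULT, frames=[4,3,5,-]
Step 6: ref 2 → FAULT, frames=[4,3,5,2]
Step 7: ref 3 → HIT, frames=[4,3,5,2]
Step 8: ref 3 → HIT, frames=[4,3,5,2]
Step 9: ref 3 → HIT, frames=[4,3,5,2]
Step 10: ref 1 → FAULT (evict 4), frames=[1,3,5,2]
Step 11: ref 4 → FAULT (evict 5), frames=[1,3,4,2]
Step 12: ref 3 → HIT, frames=[1,3,4,2]
Step 13: ref 1 → HIT, frames=[1,3,4,2]
Step 14: ref 2 → HIT, frames=[1,3,4,2]
Step 15: ref 4 → HIT, frames=[1,3,4,2]
Total faults: 6

Answer: 6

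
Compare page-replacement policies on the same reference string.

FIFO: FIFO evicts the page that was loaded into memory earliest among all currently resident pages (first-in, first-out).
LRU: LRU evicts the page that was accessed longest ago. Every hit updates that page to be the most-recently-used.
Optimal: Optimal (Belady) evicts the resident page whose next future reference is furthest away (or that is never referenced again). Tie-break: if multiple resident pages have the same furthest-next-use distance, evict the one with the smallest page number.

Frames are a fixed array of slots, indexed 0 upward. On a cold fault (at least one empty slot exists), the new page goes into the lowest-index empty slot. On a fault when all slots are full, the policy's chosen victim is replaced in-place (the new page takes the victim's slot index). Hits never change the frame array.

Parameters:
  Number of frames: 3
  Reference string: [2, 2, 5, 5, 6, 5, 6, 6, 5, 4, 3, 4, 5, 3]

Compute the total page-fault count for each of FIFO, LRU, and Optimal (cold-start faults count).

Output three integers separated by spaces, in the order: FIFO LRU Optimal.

--- FIFO ---
  step 0: ref 2 -> FAULT, frames=[2,-,-] (faults so far: 1)
  step 1: ref 2 -> HIT, frames=[2,-,-] (faults so far: 1)
  step 2: ref 5 -> FAULT, frames=[2,5,-] (faults so far: 2)
  step 3: ref 5 -> HIT, frames=[2,5,-] (faults so far: 2)
  step 4: ref 6 -> FAULT, frames=[2,5,6] (faults so far: 3)
  step 5: ref 5 -> HIT, frames=[2,5,6] (faults so far: 3)
  step 6: ref 6 -> HIT, frames=[2,5,6] (faults so far: 3)
  step 7: ref 6 -> HIT, frames=[2,5,6] (faults so far: 3)
  step 8: ref 5 -> HIT, frames=[2,5,6] (faults so far: 3)
  step 9: ref 4 -> FAULT, evict 2, frames=[4,5,6] (faults so far: 4)
  step 10: ref 3 -> FAULT, evict 5, frames=[4,3,6] (faults so far: 5)
  step 11: ref 4 -> HIT, frames=[4,3,6] (faults so far: 5)
  step 12: ref 5 -> FAULT, evict 6, frames=[4,3,5] (faults so far: 6)
  step 13: ref 3 -> HIT, frames=[4,3,5] (faults so far: 6)
  FIFO total faults: 6
--- LRU ---
  step 0: ref 2 -> FAULT, frames=[2,-,-] (faults so far: 1)
  step 1: ref 2 -> HIT, frames=[2,-,-] (faults so far: 1)
  step 2: ref 5 -> FAULT, frames=[2,5,-] (faults so far: 2)
  step 3: ref 5 -> HIT, frames=[2,5,-] (faults so far: 2)
  step 4: ref 6 -> FAULT, frames=[2,5,6] (faults so far: 3)
  step 5: ref 5 -> HIT, frames=[2,5,6] (faults so far: 3)
  step 6: ref 6 -> HIT, frames=[2,5,6] (faults so far: 3)
  step 7: ref 6 -> HIT, frames=[2,5,6] (faults so far: 3)
  step 8: ref 5 -> HIT, frames=[2,5,6] (faults so far: 3)
  step 9: ref 4 -> FAULT, evict 2, frames=[4,5,6] (faults so far: 4)
  step 10: ref 3 -> FAULT, evict 6, frames=[4,5,3] (faults so far: 5)
  step 11: ref 4 -> HIT, frames=[4,5,3] (faults so far: 5)
  step 12: ref 5 -> HIT, frames=[4,5,3] (faults so far: 5)
  step 13: ref 3 -> HIT, frames=[4,5,3] (faults so far: 5)
  LRU total faults: 5
--- Optimal ---
  step 0: ref 2 -> FAULT, frames=[2,-,-] (faults so far: 1)
  step 1: ref 2 -> HIT, frames=[2,-,-] (faults so far: 1)
  step 2: ref 5 -> FAULT, frames=[2,5,-] (faults so far: 2)
  step 3: ref 5 -> HIT, frames=[2,5,-] (faults so far: 2)
  step 4: ref 6 -> FAULT, frames=[2,5,6] (faults so far: 3)
  step 5: ref 5 -> HIT, frames=[2,5,6] (faults so far: 3)
  step 6: ref 6 -> HIT, frames=[2,5,6] (faults so far: 3)
  step 7: ref 6 -> HIT, frames=[2,5,6] (faults so far: 3)
  step 8: ref 5 -> HIT, frames=[2,5,6] (faults so far: 3)
  step 9: ref 4 -> FAULT, evict 2, frames=[4,5,6] (faults so far: 4)
  step 10: ref 3 -> FAULT, evict 6, frames=[4,5,3] (faults so far: 5)
  step 11: ref 4 -> HIT, frames=[4,5,3] (faults so far: 5)
  step 12: ref 5 -> HIT, frames=[4,5,3] (faults so far: 5)
  step 13: ref 3 -> HIT, frames=[4,5,3] (faults so far: 5)
  Optimal total faults: 5

Answer: 6 5 5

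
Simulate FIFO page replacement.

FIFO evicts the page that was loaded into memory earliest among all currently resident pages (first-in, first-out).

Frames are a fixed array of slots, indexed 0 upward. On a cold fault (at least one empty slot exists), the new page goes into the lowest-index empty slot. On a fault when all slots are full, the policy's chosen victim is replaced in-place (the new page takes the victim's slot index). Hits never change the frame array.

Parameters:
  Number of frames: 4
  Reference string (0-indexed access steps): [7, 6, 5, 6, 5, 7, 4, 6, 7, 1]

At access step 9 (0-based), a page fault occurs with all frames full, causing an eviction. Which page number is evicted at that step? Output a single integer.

Step 0: ref 7 -> FAULT, frames=[7,-,-,-]
Step 1: ref 6 -> FAULT, frames=[7,6,-,-]
Step 2: ref 5 -> FAULT, frames=[7,6,5,-]
Step 3: ref 6 -> HIT, frames=[7,6,5,-]
Step 4: ref 5 -> HIT, frames=[7,6,5,-]
Step 5: ref 7 -> HIT, frames=[7,6,5,-]
Step 6: ref 4 -> FAULT, frames=[7,6,5,4]
Step 7: ref 6 -> HIT, frames=[7,6,5,4]
Step 8: ref 7 -> HIT, frames=[7,6,5,4]
Step 9: ref 1 -> FAULT, evict 7, frames=[1,6,5,4]
At step 9: evicted page 7

Answer: 7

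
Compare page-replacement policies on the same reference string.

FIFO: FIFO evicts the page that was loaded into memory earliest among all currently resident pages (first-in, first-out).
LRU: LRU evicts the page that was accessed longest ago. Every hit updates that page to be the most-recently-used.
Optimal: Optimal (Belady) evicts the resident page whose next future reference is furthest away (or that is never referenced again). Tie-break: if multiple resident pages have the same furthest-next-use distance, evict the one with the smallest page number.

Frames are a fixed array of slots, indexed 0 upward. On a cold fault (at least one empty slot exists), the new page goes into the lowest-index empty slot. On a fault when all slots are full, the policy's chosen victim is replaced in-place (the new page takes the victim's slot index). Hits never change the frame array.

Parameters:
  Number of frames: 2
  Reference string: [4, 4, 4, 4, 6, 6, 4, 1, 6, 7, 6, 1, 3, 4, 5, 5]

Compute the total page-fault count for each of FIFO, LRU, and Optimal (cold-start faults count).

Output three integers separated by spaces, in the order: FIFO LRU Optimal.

Answer: 9 9 8

Derivation:
--- FIFO ---
  step 0: ref 4 -> FAULT, frames=[4,-] (faults so far: 1)
  step 1: ref 4 -> HIT, frames=[4,-] (faults so far: 1)
  step 2: ref 4 -> HIT, frames=[4,-] (faults so far: 1)
  step 3: ref 4 -> HIT, frames=[4,-] (faults so far: 1)
  step 4: ref 6 -> FAULT, frames=[4,6] (faults so far: 2)
  step 5: ref 6 -> HIT, frames=[4,6] (faults so far: 2)
  step 6: ref 4 -> HIT, frames=[4,6] (faults so far: 2)
  step 7: ref 1 -> FAULT, evict 4, frames=[1,6] (faults so far: 3)
  step 8: ref 6 -> HIT, frames=[1,6] (faults so far: 3)
  step 9: ref 7 -> FAULT, evict 6, frames=[1,7] (faults so far: 4)
  step 10: ref 6 -> FAULT, evict 1, frames=[6,7] (faults so far: 5)
  step 11: ref 1 -> FAULT, evict 7, frames=[6,1] (faults so far: 6)
  step 12: ref 3 -> FAULT, evict 6, frames=[3,1] (faults so far: 7)
  step 13: ref 4 -> FAULT, evict 1, frames=[3,4] (faults so far: 8)
  step 14: ref 5 -> FAULT, evict 3, frames=[5,4] (faults so far: 9)
  step 15: ref 5 -> HIT, frames=[5,4] (faults so far: 9)
  FIFO total faults: 9
--- LRU ---
  step 0: ref 4 -> FAULT, frames=[4,-] (faults so far: 1)
  step 1: ref 4 -> HIT, frames=[4,-] (faults so far: 1)
  step 2: ref 4 -> HIT, frames=[4,-] (faults so far: 1)
  step 3: ref 4 -> HIT, frames=[4,-] (faults so far: 1)
  step 4: ref 6 -> FAULT, frames=[4,6] (faults so far: 2)
  step 5: ref 6 -> HIT, frames=[4,6] (faults so far: 2)
  step 6: ref 4 -> HIT, frames=[4,6] (faults so far: 2)
  step 7: ref 1 -> FAULT, evict 6, frames=[4,1] (faults so far: 3)
  step 8: ref 6 -> FAULT, evict 4, frames=[6,1] (faults so far: 4)
  step 9: ref 7 -> FAULT, evict 1, frames=[6,7] (faults so far: 5)
  step 10: ref 6 -> HIT, frames=[6,7] (faults so far: 5)
  step 11: ref 1 -> FAULT, evict 7, frames=[6,1] (faults so far: 6)
  step 12: ref 3 -> FAULT, evict 6, frames=[3,1] (faults so far: 7)
  step 13: ref 4 -> FAULT, evict 1, frames=[3,4] (faults so far: 8)
  step 14: ref 5 -> FAULT, evict 3, frames=[5,4] (faults so far: 9)
  step 15: ref 5 -> HIT, frames=[5,4] (faults so far: 9)
  LRU total faults: 9
--- Optimal ---
  step 0: ref 4 -> FAULT, frames=[4,-] (faults so far: 1)
  step 1: ref 4 -> HIT, frames=[4,-] (faults so far: 1)
  step 2: ref 4 -> HIT, frames=[4,-] (faults so far: 1)
  step 3: ref 4 -> HIT, frames=[4,-] (faults so far: 1)
  step 4: ref 6 -> FAULT, frames=[4,6] (faults so far: 2)
  step 5: ref 6 -> HIT, frames=[4,6] (faults so far: 2)
  step 6: ref 4 -> HIT, frames=[4,6] (faults so far: 2)
  step 7: ref 1 -> FAULT, evict 4, frames=[1,6] (faults so far: 3)
  step 8: ref 6 -> HIT, frames=[1,6] (faults so far: 3)
  step 9: ref 7 -> FAULT, evict 1, frames=[7,6] (faults so far: 4)
  step 10: ref 6 -> HIT, frames=[7,6] (faults so far: 4)
  step 11: ref 1 -> FAULT, evict 6, frames=[7,1] (faults so far: 5)
  step 12: ref 3 -> FAULT, evict 1, frames=[7,3] (faults so far: 6)
  step 13: ref 4 -> FAULT, evict 3, frames=[7,4] (faults so far: 7)
  step 14: ref 5 -> FAULT, evict 4, frames=[7,5] (faults so far: 8)
  step 15: ref 5 -> HIT, frames=[7,5] (faults so far: 8)
  Optimal total faults: 8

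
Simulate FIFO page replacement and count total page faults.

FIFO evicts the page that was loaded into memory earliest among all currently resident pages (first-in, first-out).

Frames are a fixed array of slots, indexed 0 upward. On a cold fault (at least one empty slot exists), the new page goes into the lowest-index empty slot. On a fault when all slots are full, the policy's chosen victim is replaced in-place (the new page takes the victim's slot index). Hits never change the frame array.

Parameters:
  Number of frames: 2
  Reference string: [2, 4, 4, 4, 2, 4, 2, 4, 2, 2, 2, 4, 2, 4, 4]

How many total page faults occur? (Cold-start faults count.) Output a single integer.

Answer: 2

Derivation:
Step 0: ref 2 → FAULT, frames=[2,-]
Step 1: ref 4 → FAULT, frames=[2,4]
Step 2: ref 4 → HIT, frames=[2,4]
Step 3: ref 4 → HIT, frames=[2,4]
Step 4: ref 2 → HIT, frames=[2,4]
Step 5: ref 4 → HIT, frames=[2,4]
Step 6: ref 2 → HIT, frames=[2,4]
Step 7: ref 4 → HIT, frames=[2,4]
Step 8: ref 2 → HIT, frames=[2,4]
Step 9: ref 2 → HIT, frames=[2,4]
Step 10: ref 2 → HIT, frames=[2,4]
Step 11: ref 4 → HIT, frames=[2,4]
Step 12: ref 2 → HIT, frames=[2,4]
Step 13: ref 4 → HIT, frames=[2,4]
Step 14: ref 4 → HIT, frames=[2,4]
Total faults: 2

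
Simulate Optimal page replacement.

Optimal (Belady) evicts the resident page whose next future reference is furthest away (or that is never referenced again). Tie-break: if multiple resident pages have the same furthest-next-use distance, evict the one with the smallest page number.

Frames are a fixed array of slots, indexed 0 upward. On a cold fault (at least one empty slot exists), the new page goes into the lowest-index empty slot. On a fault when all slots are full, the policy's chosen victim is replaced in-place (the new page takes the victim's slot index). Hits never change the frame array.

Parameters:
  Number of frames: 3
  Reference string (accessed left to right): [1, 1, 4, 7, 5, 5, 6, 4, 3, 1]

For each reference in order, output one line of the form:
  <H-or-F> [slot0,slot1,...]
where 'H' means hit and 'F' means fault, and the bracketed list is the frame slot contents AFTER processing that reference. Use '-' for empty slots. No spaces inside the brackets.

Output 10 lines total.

F [1,-,-]
H [1,-,-]
F [1,4,-]
F [1,4,7]
F [1,4,5]
H [1,4,5]
F [1,4,6]
H [1,4,6]
F [1,3,6]
H [1,3,6]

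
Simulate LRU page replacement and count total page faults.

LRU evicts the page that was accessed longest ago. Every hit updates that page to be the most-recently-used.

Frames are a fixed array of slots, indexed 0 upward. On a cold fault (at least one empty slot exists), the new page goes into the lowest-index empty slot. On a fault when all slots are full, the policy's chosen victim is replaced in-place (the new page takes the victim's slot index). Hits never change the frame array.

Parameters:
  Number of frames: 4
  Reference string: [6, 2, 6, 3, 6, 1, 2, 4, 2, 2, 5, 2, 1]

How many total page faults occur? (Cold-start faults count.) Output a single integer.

Answer: 6

Derivation:
Step 0: ref 6 → FAULT, frames=[6,-,-,-]
Step 1: ref 2 → FAULT, frames=[6,2,-,-]
Step 2: ref 6 → HIT, frames=[6,2,-,-]
Step 3: ref 3 → FAULT, frames=[6,2,3,-]
Step 4: ref 6 → HIT, frames=[6,2,3,-]
Step 5: ref 1 → FAULT, frames=[6,2,3,1]
Step 6: ref 2 → HIT, frames=[6,2,3,1]
Step 7: ref 4 → FAULT (evict 3), frames=[6,2,4,1]
Step 8: ref 2 → HIT, frames=[6,2,4,1]
Step 9: ref 2 → HIT, frames=[6,2,4,1]
Step 10: ref 5 → FAULT (evict 6), frames=[5,2,4,1]
Step 11: ref 2 → HIT, frames=[5,2,4,1]
Step 12: ref 1 → HIT, frames=[5,2,4,1]
Total faults: 6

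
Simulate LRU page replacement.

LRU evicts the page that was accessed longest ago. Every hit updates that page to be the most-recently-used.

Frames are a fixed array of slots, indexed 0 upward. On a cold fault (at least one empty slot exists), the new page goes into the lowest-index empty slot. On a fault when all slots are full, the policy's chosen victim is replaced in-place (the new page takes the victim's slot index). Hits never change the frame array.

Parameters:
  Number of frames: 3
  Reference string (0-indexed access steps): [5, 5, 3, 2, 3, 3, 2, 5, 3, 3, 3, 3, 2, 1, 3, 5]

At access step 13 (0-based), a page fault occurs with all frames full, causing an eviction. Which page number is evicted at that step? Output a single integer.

Answer: 5

Derivation:
Step 0: ref 5 -> FAULT, frames=[5,-,-]
Step 1: ref 5 -> HIT, frames=[5,-,-]
Step 2: ref 3 -> FAULT, frames=[5,3,-]
Step 3: ref 2 -> FAULT, frames=[5,3,2]
Step 4: ref 3 -> HIT, frames=[5,3,2]
Step 5: ref 3 -> HIT, frames=[5,3,2]
Step 6: ref 2 -> HIT, frames=[5,3,2]
Step 7: ref 5 -> HIT, frames=[5,3,2]
Step 8: ref 3 -> HIT, frames=[5,3,2]
Step 9: ref 3 -> HIT, frames=[5,3,2]
Step 10: ref 3 -> HIT, frames=[5,3,2]
Step 11: ref 3 -> HIT, frames=[5,3,2]
Step 12: ref 2 -> HIT, frames=[5,3,2]
Step 13: ref 1 -> FAULT, evict 5, frames=[1,3,2]
At step 13: evicted page 5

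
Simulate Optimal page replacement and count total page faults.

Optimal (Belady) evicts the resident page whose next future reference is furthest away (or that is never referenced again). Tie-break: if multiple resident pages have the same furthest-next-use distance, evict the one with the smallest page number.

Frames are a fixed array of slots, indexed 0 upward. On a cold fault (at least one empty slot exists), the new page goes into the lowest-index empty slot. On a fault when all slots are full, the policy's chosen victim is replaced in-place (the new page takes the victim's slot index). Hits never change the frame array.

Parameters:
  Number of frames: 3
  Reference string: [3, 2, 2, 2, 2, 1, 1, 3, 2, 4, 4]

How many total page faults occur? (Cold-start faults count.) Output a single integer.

Answer: 4

Derivation:
Step 0: ref 3 → FAULT, frames=[3,-,-]
Step 1: ref 2 → FAULT, frames=[3,2,-]
Step 2: ref 2 → HIT, frames=[3,2,-]
Step 3: ref 2 → HIT, frames=[3,2,-]
Step 4: ref 2 → HIT, frames=[3,2,-]
Step 5: ref 1 → FAULT, frames=[3,2,1]
Step 6: ref 1 → HIT, frames=[3,2,1]
Step 7: ref 3 → HIT, frames=[3,2,1]
Step 8: ref 2 → HIT, frames=[3,2,1]
Step 9: ref 4 → FAULT (evict 1), frames=[3,2,4]
Step 10: ref 4 → HIT, frames=[3,2,4]
Total faults: 4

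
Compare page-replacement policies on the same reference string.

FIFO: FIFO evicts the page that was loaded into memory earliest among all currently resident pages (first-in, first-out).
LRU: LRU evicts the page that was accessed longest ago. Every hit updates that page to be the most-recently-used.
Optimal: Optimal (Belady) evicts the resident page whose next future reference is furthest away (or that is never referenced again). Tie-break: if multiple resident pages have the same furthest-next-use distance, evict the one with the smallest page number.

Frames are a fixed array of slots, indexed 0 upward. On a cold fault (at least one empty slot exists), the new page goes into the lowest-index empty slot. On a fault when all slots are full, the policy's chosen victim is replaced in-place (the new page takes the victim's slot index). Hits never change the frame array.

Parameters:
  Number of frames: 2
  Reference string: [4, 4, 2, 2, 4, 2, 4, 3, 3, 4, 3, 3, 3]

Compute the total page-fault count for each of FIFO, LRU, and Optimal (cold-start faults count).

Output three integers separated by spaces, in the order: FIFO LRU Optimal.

--- FIFO ---
  step 0: ref 4 -> FAULT, frames=[4,-] (faults so far: 1)
  step 1: ref 4 -> HIT, frames=[4,-] (faults so far: 1)
  step 2: ref 2 -> FAULT, frames=[4,2] (faults so far: 2)
  step 3: ref 2 -> HIT, frames=[4,2] (faults so far: 2)
  step 4: ref 4 -> HIT, frames=[4,2] (faults so far: 2)
  step 5: ref 2 -> HIT, frames=[4,2] (faults so far: 2)
  step 6: ref 4 -> HIT, frames=[4,2] (faults so far: 2)
  step 7: ref 3 -> FAULT, evict 4, frames=[3,2] (faults so far: 3)
  step 8: ref 3 -> HIT, frames=[3,2] (faults so far: 3)
  step 9: ref 4 -> FAULT, evict 2, frames=[3,4] (faults so far: 4)
  step 10: ref 3 -> HIT, frames=[3,4] (faults so far: 4)
  step 11: ref 3 -> HIT, frames=[3,4] (faults so far: 4)
  step 12: ref 3 -> HIT, frames=[3,4] (faults so far: 4)
  FIFO total faults: 4
--- LRU ---
  step 0: ref 4 -> FAULT, frames=[4,-] (faults so far: 1)
  step 1: ref 4 -> HIT, frames=[4,-] (faults so far: 1)
  step 2: ref 2 -> FAULT, frames=[4,2] (faults so far: 2)
  step 3: ref 2 -> HIT, frames=[4,2] (faults so far: 2)
  step 4: ref 4 -> HIT, frames=[4,2] (faults so far: 2)
  step 5: ref 2 -> HIT, frames=[4,2] (faults so far: 2)
  step 6: ref 4 -> HIT, frames=[4,2] (faults so far: 2)
  step 7: ref 3 -> FAULT, evict 2, frames=[4,3] (faults so far: 3)
  step 8: ref 3 -> HIT, frames=[4,3] (faults so far: 3)
  step 9: ref 4 -> HIT, frames=[4,3] (faults so far: 3)
  step 10: ref 3 -> HIT, frames=[4,3] (faults so far: 3)
  step 11: ref 3 -> HIT, frames=[4,3] (faults so far: 3)
  step 12: ref 3 -> HIT, frames=[4,3] (faults so far: 3)
  LRU total faults: 3
--- Optimal ---
  step 0: ref 4 -> FAULT, frames=[4,-] (faults so far: 1)
  step 1: ref 4 -> HIT, frames=[4,-] (faults so far: 1)
  step 2: ref 2 -> FAULT, frames=[4,2] (faults so far: 2)
  step 3: ref 2 -> HIT, frames=[4,2] (faults so far: 2)
  step 4: ref 4 -> HIT, frames=[4,2] (faults so far: 2)
  step 5: ref 2 -> HIT, frames=[4,2] (faults so far: 2)
  step 6: ref 4 -> HIT, frames=[4,2] (faults so far: 2)
  step 7: ref 3 -> FAULT, evict 2, frames=[4,3] (faults so far: 3)
  step 8: ref 3 -> HIT, frames=[4,3] (faults so far: 3)
  step 9: ref 4 -> HIT, frames=[4,3] (faults so far: 3)
  step 10: ref 3 -> HIT, frames=[4,3] (faults so far: 3)
  step 11: ref 3 -> HIT, frames=[4,3] (faults so far: 3)
  step 12: ref 3 -> HIT, frames=[4,3] (faults so far: 3)
  Optimal total faults: 3

Answer: 4 3 3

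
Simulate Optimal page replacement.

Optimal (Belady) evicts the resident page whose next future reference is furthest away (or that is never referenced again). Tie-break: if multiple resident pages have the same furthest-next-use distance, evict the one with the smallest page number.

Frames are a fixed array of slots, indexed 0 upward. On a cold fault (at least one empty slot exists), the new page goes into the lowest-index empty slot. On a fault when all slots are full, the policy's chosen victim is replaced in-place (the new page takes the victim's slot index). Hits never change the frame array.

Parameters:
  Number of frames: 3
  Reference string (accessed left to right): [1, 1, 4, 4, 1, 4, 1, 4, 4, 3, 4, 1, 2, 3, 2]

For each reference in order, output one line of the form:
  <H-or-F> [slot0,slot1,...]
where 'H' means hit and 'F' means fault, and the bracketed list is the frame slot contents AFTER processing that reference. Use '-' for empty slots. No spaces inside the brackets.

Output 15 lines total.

F [1,-,-]
H [1,-,-]
F [1,4,-]
H [1,4,-]
H [1,4,-]
H [1,4,-]
H [1,4,-]
H [1,4,-]
H [1,4,-]
F [1,4,3]
H [1,4,3]
H [1,4,3]
F [2,4,3]
H [2,4,3]
H [2,4,3]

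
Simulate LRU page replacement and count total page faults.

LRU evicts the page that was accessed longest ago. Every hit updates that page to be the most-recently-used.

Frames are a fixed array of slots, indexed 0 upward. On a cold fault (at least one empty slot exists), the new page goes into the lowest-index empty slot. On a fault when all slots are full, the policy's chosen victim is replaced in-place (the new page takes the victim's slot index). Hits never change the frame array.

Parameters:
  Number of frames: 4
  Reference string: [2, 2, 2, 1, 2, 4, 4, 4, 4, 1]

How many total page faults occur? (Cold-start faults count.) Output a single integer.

Answer: 3

Derivation:
Step 0: ref 2 → FAULT, frames=[2,-,-,-]
Step 1: ref 2 → HIT, frames=[2,-,-,-]
Step 2: ref 2 → HIT, frames=[2,-,-,-]
Step 3: ref 1 → FAULT, frames=[2,1,-,-]
Step 4: ref 2 → HIT, frames=[2,1,-,-]
Step 5: ref 4 → FAULT, frames=[2,1,4,-]
Step 6: ref 4 → HIT, frames=[2,1,4,-]
Step 7: ref 4 → HIT, frames=[2,1,4,-]
Step 8: ref 4 → HIT, frames=[2,1,4,-]
Step 9: ref 1 → HIT, frames=[2,1,4,-]
Total faults: 3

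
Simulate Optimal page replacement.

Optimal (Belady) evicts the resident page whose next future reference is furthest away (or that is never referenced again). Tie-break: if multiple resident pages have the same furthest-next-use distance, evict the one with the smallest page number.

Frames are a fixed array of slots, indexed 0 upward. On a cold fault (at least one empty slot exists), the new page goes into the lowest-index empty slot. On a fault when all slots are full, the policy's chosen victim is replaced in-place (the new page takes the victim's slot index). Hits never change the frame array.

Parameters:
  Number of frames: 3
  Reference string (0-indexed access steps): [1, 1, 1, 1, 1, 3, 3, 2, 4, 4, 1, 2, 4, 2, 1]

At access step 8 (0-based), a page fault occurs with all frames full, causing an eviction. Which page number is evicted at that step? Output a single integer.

Step 0: ref 1 -> FAULT, frames=[1,-,-]
Step 1: ref 1 -> HIT, frames=[1,-,-]
Step 2: ref 1 -> HIT, frames=[1,-,-]
Step 3: ref 1 -> HIT, frames=[1,-,-]
Step 4: ref 1 -> HIT, frames=[1,-,-]
Step 5: ref 3 -> FAULT, frames=[1,3,-]
Step 6: ref 3 -> HIT, frames=[1,3,-]
Step 7: ref 2 -> FAULT, frames=[1,3,2]
Step 8: ref 4 -> FAULT, evict 3, frames=[1,4,2]
At step 8: evicted page 3

Answer: 3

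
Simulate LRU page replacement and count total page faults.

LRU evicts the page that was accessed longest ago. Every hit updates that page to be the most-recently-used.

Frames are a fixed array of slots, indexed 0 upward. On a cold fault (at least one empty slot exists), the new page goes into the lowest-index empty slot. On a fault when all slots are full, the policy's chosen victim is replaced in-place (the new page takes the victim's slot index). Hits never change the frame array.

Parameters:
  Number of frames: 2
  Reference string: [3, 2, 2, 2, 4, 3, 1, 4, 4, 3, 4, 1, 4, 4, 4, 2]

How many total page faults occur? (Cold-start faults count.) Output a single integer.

Step 0: ref 3 → FAULT, frames=[3,-]
Step 1: ref 2 → FAULT, frames=[3,2]
Step 2: ref 2 → HIT, frames=[3,2]
Step 3: ref 2 → HIT, frames=[3,2]
Step 4: ref 4 → FAULT (evict 3), frames=[4,2]
Step 5: ref 3 → FAULT (evict 2), frames=[4,3]
Step 6: ref 1 → FAULT (evict 4), frames=[1,3]
Step 7: ref 4 → FAULT (evict 3), frames=[1,4]
Step 8: ref 4 → HIT, frames=[1,4]
Step 9: ref 3 → FAULT (evict 1), frames=[3,4]
Step 10: ref 4 → HIT, frames=[3,4]
Step 11: ref 1 → FAULT (evict 3), frames=[1,4]
Step 12: ref 4 → HIT, frames=[1,4]
Step 13: ref 4 → HIT, frames=[1,4]
Step 14: ref 4 → HIT, frames=[1,4]
Step 15: ref 2 → FAULT (evict 1), frames=[2,4]
Total faults: 9

Answer: 9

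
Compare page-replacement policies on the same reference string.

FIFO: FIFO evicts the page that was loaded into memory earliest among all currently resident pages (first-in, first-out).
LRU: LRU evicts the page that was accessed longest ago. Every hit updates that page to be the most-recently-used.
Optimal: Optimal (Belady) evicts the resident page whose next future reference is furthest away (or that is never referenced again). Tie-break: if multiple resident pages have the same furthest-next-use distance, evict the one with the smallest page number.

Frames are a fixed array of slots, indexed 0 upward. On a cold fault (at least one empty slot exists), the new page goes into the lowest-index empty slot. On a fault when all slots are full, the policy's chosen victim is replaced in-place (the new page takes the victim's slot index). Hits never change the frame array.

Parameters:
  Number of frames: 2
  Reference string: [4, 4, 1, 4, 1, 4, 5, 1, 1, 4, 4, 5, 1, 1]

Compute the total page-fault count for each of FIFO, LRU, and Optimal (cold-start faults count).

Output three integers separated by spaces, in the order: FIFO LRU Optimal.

Answer: 5 7 5

Derivation:
--- FIFO ---
  step 0: ref 4 -> FAULT, frames=[4,-] (faults so far: 1)
  step 1: ref 4 -> HIT, frames=[4,-] (faults so far: 1)
  step 2: ref 1 -> FAULT, frames=[4,1] (faults so far: 2)
  step 3: ref 4 -> HIT, frames=[4,1] (faults so far: 2)
  step 4: ref 1 -> HIT, frames=[4,1] (faults so far: 2)
  step 5: ref 4 -> HIT, frames=[4,1] (faults so far: 2)
  step 6: ref 5 -> FAULT, evict 4, frames=[5,1] (faults so far: 3)
  step 7: ref 1 -> HIT, frames=[5,1] (faults so far: 3)
  step 8: ref 1 -> HIT, frames=[5,1] (faults so far: 3)
  step 9: ref 4 -> FAULT, evict 1, frames=[5,4] (faults so far: 4)
  step 10: ref 4 -> HIT, frames=[5,4] (faults so far: 4)
  step 11: ref 5 -> HIT, frames=[5,4] (faults so far: 4)
  step 12: ref 1 -> FAULT, evict 5, frames=[1,4] (faults so far: 5)
  step 13: ref 1 -> HIT, frames=[1,4] (faults so far: 5)
  FIFO total faults: 5
--- LRU ---
  step 0: ref 4 -> FAULT, frames=[4,-] (faults so far: 1)
  step 1: ref 4 -> HIT, frames=[4,-] (faults so far: 1)
  step 2: ref 1 -> FAULT, frames=[4,1] (faults so far: 2)
  step 3: ref 4 -> HIT, frames=[4,1] (faults so far: 2)
  step 4: ref 1 -> HIT, frames=[4,1] (faults so far: 2)
  step 5: ref 4 -> HIT, frames=[4,1] (faults so far: 2)
  step 6: ref 5 -> FAULT, evict 1, frames=[4,5] (faults so far: 3)
  step 7: ref 1 -> FAULT, evict 4, frames=[1,5] (faults so far: 4)
  step 8: ref 1 -> HIT, frames=[1,5] (faults so far: 4)
  step 9: ref 4 -> FAULT, evict 5, frames=[1,4] (faults so far: 5)
  step 10: ref 4 -> HIT, frames=[1,4] (faults so far: 5)
  step 11: ref 5 -> FAULT, evict 1, frames=[5,4] (faults so far: 6)
  step 12: ref 1 -> FAULT, evict 4, frames=[5,1] (faults so far: 7)
  step 13: ref 1 -> HIT, frames=[5,1] (faults so far: 7)
  LRU total faults: 7
--- Optimal ---
  step 0: ref 4 -> FAULT, frames=[4,-] (faults so far: 1)
  step 1: ref 4 -> HIT, frames=[4,-] (faults so far: 1)
  step 2: ref 1 -> FAULT, frames=[4,1] (faults so far: 2)
  step 3: ref 4 -> HIT, frames=[4,1] (faults so far: 2)
  step 4: ref 1 -> HIT, frames=[4,1] (faults so far: 2)
  step 5: ref 4 -> HIT, frames=[4,1] (faults so far: 2)
  step 6: ref 5 -> FAULT, evict 4, frames=[5,1] (faults so far: 3)
  step 7: ref 1 -> HIT, frames=[5,1] (faults so far: 3)
  step 8: ref 1 -> HIT, frames=[5,1] (faults so far: 3)
  step 9: ref 4 -> FAULT, evict 1, frames=[5,4] (faults so far: 4)
  step 10: ref 4 -> HIT, frames=[5,4] (faults so far: 4)
  step 11: ref 5 -> HIT, frames=[5,4] (faults so far: 4)
  step 12: ref 1 -> FAULT, evict 4, frames=[5,1] (faults so far: 5)
  step 13: ref 1 -> HIT, frames=[5,1] (faults so far: 5)
  Optimal total faults: 5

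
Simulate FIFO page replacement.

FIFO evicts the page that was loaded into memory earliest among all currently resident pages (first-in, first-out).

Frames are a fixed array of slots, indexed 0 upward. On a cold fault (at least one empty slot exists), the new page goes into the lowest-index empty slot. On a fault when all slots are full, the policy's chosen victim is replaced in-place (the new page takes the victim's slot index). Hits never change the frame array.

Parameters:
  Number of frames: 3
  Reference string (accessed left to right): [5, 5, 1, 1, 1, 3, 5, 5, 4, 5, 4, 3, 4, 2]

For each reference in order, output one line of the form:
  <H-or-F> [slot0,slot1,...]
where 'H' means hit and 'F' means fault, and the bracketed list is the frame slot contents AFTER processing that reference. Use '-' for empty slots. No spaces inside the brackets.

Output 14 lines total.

F [5,-,-]
H [5,-,-]
F [5,1,-]
H [5,1,-]
H [5,1,-]
F [5,1,3]
H [5,1,3]
H [5,1,3]
F [4,1,3]
F [4,5,3]
H [4,5,3]
H [4,5,3]
H [4,5,3]
F [4,5,2]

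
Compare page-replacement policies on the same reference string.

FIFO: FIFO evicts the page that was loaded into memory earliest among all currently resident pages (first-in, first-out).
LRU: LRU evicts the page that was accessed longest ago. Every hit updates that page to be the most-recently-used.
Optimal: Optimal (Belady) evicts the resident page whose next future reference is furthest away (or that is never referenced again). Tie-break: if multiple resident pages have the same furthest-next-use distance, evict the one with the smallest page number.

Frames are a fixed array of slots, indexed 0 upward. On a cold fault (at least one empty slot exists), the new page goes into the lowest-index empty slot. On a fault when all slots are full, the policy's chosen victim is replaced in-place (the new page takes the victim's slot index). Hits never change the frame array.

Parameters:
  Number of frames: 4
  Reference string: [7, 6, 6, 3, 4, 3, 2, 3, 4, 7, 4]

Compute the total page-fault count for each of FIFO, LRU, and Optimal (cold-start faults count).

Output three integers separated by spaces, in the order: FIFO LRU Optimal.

Answer: 6 6 5

Derivation:
--- FIFO ---
  step 0: ref 7 -> FAULT, frames=[7,-,-,-] (faults so far: 1)
  step 1: ref 6 -> FAULT, frames=[7,6,-,-] (faults so far: 2)
  step 2: ref 6 -> HIT, frames=[7,6,-,-] (faults so far: 2)
  step 3: ref 3 -> FAULT, frames=[7,6,3,-] (faults so far: 3)
  step 4: ref 4 -> FAULT, frames=[7,6,3,4] (faults so far: 4)
  step 5: ref 3 -> HIT, frames=[7,6,3,4] (faults so far: 4)
  step 6: ref 2 -> FAULT, evict 7, frames=[2,6,3,4] (faults so far: 5)
  step 7: ref 3 -> HIT, frames=[2,6,3,4] (faults so far: 5)
  step 8: ref 4 -> HIT, frames=[2,6,3,4] (faults so far: 5)
  step 9: ref 7 -> FAULT, evict 6, frames=[2,7,3,4] (faults so far: 6)
  step 10: ref 4 -> HIT, frames=[2,7,3,4] (faults so far: 6)
  FIFO total faults: 6
--- LRU ---
  step 0: ref 7 -> FAULT, frames=[7,-,-,-] (faults so far: 1)
  step 1: ref 6 -> FAULT, frames=[7,6,-,-] (faults so far: 2)
  step 2: ref 6 -> HIT, frames=[7,6,-,-] (faults so far: 2)
  step 3: ref 3 -> FAULT, frames=[7,6,3,-] (faults so far: 3)
  step 4: ref 4 -> FAULT, frames=[7,6,3,4] (faults so far: 4)
  step 5: ref 3 -> HIT, frames=[7,6,3,4] (faults so far: 4)
  step 6: ref 2 -> FAULT, evict 7, frames=[2,6,3,4] (faults so far: 5)
  step 7: ref 3 -> HIT, frames=[2,6,3,4] (faults so far: 5)
  step 8: ref 4 -> HIT, frames=[2,6,3,4] (faults so far: 5)
  step 9: ref 7 -> FAULT, evict 6, frames=[2,7,3,4] (faults so far: 6)
  step 10: ref 4 -> HIT, frames=[2,7,3,4] (faults so far: 6)
  LRU total faults: 6
--- Optimal ---
  step 0: ref 7 -> FAULT, frames=[7,-,-,-] (faults so far: 1)
  step 1: ref 6 -> FAULT, frames=[7,6,-,-] (faults so far: 2)
  step 2: ref 6 -> HIT, frames=[7,6,-,-] (faults so far: 2)
  step 3: ref 3 -> FAULT, frames=[7,6,3,-] (faults so far: 3)
  step 4: ref 4 -> FAULT, frames=[7,6,3,4] (faults so far: 4)
  step 5: ref 3 -> HIT, frames=[7,6,3,4] (faults so far: 4)
  step 6: ref 2 -> FAULT, evict 6, frames=[7,2,3,4] (faults so far: 5)
  step 7: ref 3 -> HIT, frames=[7,2,3,4] (faults so far: 5)
  step 8: ref 4 -> HIT, frames=[7,2,3,4] (faults so far: 5)
  step 9: ref 7 -> HIT, frames=[7,2,3,4] (faults so far: 5)
  step 10: ref 4 -> HIT, frames=[7,2,3,4] (faults so far: 5)
  Optimal total faults: 5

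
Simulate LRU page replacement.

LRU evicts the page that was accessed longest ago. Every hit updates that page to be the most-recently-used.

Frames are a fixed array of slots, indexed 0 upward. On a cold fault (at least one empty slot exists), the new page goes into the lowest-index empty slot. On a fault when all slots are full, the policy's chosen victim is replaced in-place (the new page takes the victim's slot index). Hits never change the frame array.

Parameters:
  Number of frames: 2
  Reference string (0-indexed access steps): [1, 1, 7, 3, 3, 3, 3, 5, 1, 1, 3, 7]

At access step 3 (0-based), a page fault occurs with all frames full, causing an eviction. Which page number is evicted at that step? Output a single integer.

Answer: 1

Derivation:
Step 0: ref 1 -> FAULT, frames=[1,-]
Step 1: ref 1 -> HIT, frames=[1,-]
Step 2: ref 7 -> FAULT, frames=[1,7]
Step 3: ref 3 -> FAULT, evict 1, frames=[3,7]
At step 3: evicted page 1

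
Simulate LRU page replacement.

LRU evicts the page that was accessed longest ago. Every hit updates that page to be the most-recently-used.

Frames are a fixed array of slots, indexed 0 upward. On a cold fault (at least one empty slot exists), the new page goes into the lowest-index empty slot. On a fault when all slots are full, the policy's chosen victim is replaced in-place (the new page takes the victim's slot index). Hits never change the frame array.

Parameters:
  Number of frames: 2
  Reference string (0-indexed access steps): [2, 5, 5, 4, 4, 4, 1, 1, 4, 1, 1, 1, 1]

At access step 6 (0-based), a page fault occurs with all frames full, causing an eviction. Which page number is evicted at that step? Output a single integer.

Answer: 5

Derivation:
Step 0: ref 2 -> FAULT, frames=[2,-]
Step 1: ref 5 -> FAULT, frames=[2,5]
Step 2: ref 5 -> HIT, frames=[2,5]
Step 3: ref 4 -> FAULT, evict 2, frames=[4,5]
Step 4: ref 4 -> HIT, frames=[4,5]
Step 5: ref 4 -> HIT, frames=[4,5]
Step 6: ref 1 -> FAULT, evict 5, frames=[4,1]
At step 6: evicted page 5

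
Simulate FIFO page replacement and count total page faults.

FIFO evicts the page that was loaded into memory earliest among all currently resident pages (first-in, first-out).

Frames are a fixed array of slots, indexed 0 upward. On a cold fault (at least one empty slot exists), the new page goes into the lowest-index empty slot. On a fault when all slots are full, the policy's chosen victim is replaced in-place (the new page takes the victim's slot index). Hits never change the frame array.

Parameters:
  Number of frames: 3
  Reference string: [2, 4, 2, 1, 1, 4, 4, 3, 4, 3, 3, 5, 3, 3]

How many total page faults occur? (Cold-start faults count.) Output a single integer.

Step 0: ref 2 → FAULT, frames=[2,-,-]
Step 1: ref 4 → FAULT, frames=[2,4,-]
Step 2: ref 2 → HIT, frames=[2,4,-]
Step 3: ref 1 → FAULT, frames=[2,4,1]
Step 4: ref 1 → HIT, frames=[2,4,1]
Step 5: ref 4 → HIT, frames=[2,4,1]
Step 6: ref 4 → HIT, frames=[2,4,1]
Step 7: ref 3 → FAULT (evict 2), frames=[3,4,1]
Step 8: ref 4 → HIT, frames=[3,4,1]
Step 9: ref 3 → HIT, frames=[3,4,1]
Step 10: ref 3 → HIT, frames=[3,4,1]
Step 11: ref 5 → FAULT (evict 4), frames=[3,5,1]
Step 12: ref 3 → HIT, frames=[3,5,1]
Step 13: ref 3 → HIT, frames=[3,5,1]
Total faults: 5

Answer: 5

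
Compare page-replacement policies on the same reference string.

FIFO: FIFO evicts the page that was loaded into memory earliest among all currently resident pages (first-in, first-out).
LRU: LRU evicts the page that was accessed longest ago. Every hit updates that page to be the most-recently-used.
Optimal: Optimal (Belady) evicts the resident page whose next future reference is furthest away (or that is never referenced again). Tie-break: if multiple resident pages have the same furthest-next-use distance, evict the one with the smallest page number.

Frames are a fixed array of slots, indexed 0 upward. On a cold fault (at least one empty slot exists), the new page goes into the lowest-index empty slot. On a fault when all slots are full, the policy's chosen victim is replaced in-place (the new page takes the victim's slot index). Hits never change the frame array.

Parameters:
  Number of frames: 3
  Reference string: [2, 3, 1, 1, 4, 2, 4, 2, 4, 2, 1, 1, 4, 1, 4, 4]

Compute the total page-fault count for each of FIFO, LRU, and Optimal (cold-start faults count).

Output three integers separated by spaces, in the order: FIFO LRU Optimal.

Answer: 5 5 4

Derivation:
--- FIFO ---
  step 0: ref 2 -> FAULT, frames=[2,-,-] (faults so far: 1)
  step 1: ref 3 -> FAULT, frames=[2,3,-] (faults so far: 2)
  step 2: ref 1 -> FAULT, frames=[2,3,1] (faults so far: 3)
  step 3: ref 1 -> HIT, frames=[2,3,1] (faults so far: 3)
  step 4: ref 4 -> FAULT, evict 2, frames=[4,3,1] (faults so far: 4)
  step 5: ref 2 -> FAULT, evict 3, frames=[4,2,1] (faults so far: 5)
  step 6: ref 4 -> HIT, frames=[4,2,1] (faults so far: 5)
  step 7: ref 2 -> HIT, frames=[4,2,1] (faults so far: 5)
  step 8: ref 4 -> HIT, frames=[4,2,1] (faults so far: 5)
  step 9: ref 2 -> HIT, frames=[4,2,1] (faults so far: 5)
  step 10: ref 1 -> HIT, frames=[4,2,1] (faults so far: 5)
  step 11: ref 1 -> HIT, frames=[4,2,1] (faults so far: 5)
  step 12: ref 4 -> HIT, frames=[4,2,1] (faults so far: 5)
  step 13: ref 1 -> HIT, frames=[4,2,1] (faults so far: 5)
  step 14: ref 4 -> HIT, frames=[4,2,1] (faults so far: 5)
  step 15: ref 4 -> HIT, frames=[4,2,1] (faults so far: 5)
  FIFO total faults: 5
--- LRU ---
  step 0: ref 2 -> FAULT, frames=[2,-,-] (faults so far: 1)
  step 1: ref 3 -> FAULT, frames=[2,3,-] (faults so far: 2)
  step 2: ref 1 -> FAULT, frames=[2,3,1] (faults so far: 3)
  step 3: ref 1 -> HIT, frames=[2,3,1] (faults so far: 3)
  step 4: ref 4 -> FAULT, evict 2, frames=[4,3,1] (faults so far: 4)
  step 5: ref 2 -> FAULT, evict 3, frames=[4,2,1] (faults so far: 5)
  step 6: ref 4 -> HIT, frames=[4,2,1] (faults so far: 5)
  step 7: ref 2 -> HIT, frames=[4,2,1] (faults so far: 5)
  step 8: ref 4 -> HIT, frames=[4,2,1] (faults so far: 5)
  step 9: ref 2 -> HIT, frames=[4,2,1] (faults so far: 5)
  step 10: ref 1 -> HIT, frames=[4,2,1] (faults so far: 5)
  step 11: ref 1 -> HIT, frames=[4,2,1] (faults so far: 5)
  step 12: ref 4 -> HIT, frames=[4,2,1] (faults so far: 5)
  step 13: ref 1 -> HIT, frames=[4,2,1] (faults so far: 5)
  step 14: ref 4 -> HIT, frames=[4,2,1] (faults so far: 5)
  step 15: ref 4 -> HIT, frames=[4,2,1] (faults so far: 5)
  LRU total faults: 5
--- Optimal ---
  step 0: ref 2 -> FAULT, frames=[2,-,-] (faults so far: 1)
  step 1: ref 3 -> FAULT, frames=[2,3,-] (faults so far: 2)
  step 2: ref 1 -> FAULT, frames=[2,3,1] (faults so far: 3)
  step 3: ref 1 -> HIT, frames=[2,3,1] (faults so far: 3)
  step 4: ref 4 -> FAULT, evict 3, frames=[2,4,1] (faults so far: 4)
  step 5: ref 2 -> HIT, frames=[2,4,1] (faults so far: 4)
  step 6: ref 4 -> HIT, frames=[2,4,1] (faults so far: 4)
  step 7: ref 2 -> HIT, frames=[2,4,1] (faults so far: 4)
  step 8: ref 4 -> HIT, frames=[2,4,1] (faults so far: 4)
  step 9: ref 2 -> HIT, frames=[2,4,1] (faults so far: 4)
  step 10: ref 1 -> HIT, frames=[2,4,1] (faults so far: 4)
  step 11: ref 1 -> HIT, frames=[2,4,1] (faults so far: 4)
  step 12: ref 4 -> HIT, frames=[2,4,1] (faults so far: 4)
  step 13: ref 1 -> HIT, frames=[2,4,1] (faults so far: 4)
  step 14: ref 4 -> HIT, frames=[2,4,1] (faults so far: 4)
  step 15: ref 4 -> HIT, frames=[2,4,1] (faults so far: 4)
  Optimal total faults: 4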